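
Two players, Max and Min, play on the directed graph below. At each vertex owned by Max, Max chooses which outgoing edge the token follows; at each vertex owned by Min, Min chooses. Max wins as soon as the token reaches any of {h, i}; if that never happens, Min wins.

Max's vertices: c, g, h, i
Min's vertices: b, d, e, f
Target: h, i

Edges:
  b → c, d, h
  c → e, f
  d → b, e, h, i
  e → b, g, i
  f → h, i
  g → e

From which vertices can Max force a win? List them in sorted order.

c, f, h, i

A0 = {h, i}
A1: add {f} — f (Min): all of {h, i} already in.
A2: add {c} — c (Max) has c→f.
A3 = A2; e.g. b (Min) can still go to d. Fixed point.
Max's winning region = {c, f, h, i}.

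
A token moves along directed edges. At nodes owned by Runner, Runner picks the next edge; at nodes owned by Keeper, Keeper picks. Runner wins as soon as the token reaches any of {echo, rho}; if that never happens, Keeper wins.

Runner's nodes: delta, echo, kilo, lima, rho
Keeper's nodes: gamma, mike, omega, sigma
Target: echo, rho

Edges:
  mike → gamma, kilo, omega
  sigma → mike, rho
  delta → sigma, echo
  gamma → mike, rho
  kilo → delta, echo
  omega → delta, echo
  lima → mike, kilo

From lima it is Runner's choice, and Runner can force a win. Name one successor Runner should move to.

A0 = {echo, rho}
A1: add {delta, kilo} — delta (Runner) has delta→echo; kilo (Runner) has kilo→echo.
A2: add {lima, omega} — omega (Keeper): all of {delta, echo} already in; lima (Runner) has lima→kilo.
A3 = A2; e.g. mike (Keeper) can still go to gamma. Fixed point.
From lima, successor kilo is in the attractor (rank 1); the other successor mike is not.

kilo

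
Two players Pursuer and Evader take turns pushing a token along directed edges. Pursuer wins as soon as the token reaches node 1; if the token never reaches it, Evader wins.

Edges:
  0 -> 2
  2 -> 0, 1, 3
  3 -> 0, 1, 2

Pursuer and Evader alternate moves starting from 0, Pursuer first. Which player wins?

Evader

Track states (vertex, player-to-move).
A0 = {(1,Pursuer), (1,Evader)}
A1: add {(2,Pursuer), (3,Pursuer)}.
A2: add {(0,Evader)}.
A3 = A2; e.g. (0,Pursuer) stays out. (0,Pursuer) never enters ⇒ Evader avoids the target.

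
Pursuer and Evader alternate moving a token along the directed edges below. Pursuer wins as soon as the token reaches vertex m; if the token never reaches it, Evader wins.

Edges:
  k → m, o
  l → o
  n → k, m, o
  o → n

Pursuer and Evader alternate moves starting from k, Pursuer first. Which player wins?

Track states (vertex, player-to-move).
A0 = {(m,Pursuer), (m,Evader)}
A1: add {(k,Pursuer), (n,Pursuer)}.
(k,Pursuer) ∈ A1 ⇒ Pursuer forces the target.

Pursuer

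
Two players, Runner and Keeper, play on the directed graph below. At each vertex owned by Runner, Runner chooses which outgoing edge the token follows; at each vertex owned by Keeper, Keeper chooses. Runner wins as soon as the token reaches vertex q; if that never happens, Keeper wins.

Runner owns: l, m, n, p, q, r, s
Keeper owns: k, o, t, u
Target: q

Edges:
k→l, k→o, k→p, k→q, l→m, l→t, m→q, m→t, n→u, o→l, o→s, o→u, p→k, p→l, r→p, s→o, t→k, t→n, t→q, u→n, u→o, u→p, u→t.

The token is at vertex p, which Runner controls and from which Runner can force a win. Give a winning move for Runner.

A0 = {q}
A1: add {m} — m (Runner) has m→q.
A2: add {l} — l (Runner) has l→m.
A3: add {p} — p (Runner) has p→l.
A4: add {r} — r (Runner) has r→p.
A5 = A4; e.g. k (Keeper) can still go to o. Fixed point.
From p, successor l is in the attractor (rank 2); the other successor k is not.

l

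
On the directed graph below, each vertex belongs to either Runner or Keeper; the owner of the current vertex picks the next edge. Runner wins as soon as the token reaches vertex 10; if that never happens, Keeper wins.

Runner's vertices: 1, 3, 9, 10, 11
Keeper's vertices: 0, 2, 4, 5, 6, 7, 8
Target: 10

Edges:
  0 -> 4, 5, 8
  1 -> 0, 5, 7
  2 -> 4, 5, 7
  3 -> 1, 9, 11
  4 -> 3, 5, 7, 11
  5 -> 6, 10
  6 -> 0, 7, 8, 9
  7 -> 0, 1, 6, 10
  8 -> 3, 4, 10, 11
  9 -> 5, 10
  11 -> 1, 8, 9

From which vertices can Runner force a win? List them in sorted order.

3, 9, 10, 11

A0 = {10}
A1: add {9} — 9 (Runner) has 9→10.
A2: add {3, 11} — 3 (Runner) has 3→9; 11 (Runner) has 11→9.
A3 = A2; e.g. 0 (Keeper) can still go to 4. Fixed point.
Runner's winning region = {3, 9, 10, 11}.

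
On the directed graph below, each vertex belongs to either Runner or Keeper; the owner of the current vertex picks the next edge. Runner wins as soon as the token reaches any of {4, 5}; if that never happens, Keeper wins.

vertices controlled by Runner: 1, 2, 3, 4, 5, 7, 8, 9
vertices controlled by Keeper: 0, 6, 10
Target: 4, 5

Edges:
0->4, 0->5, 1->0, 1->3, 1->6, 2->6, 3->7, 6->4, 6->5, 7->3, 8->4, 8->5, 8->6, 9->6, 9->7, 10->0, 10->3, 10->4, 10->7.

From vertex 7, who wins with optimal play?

A0 = {4, 5}
A1: add {0, 6, 8} — 0 (Keeper): all of {4, 5} already in; 6 (Keeper): all of {4, 5} already in; 8 (Runner) has 8→4.
A2: add {1, 2, 9} — 1 (Runner) has 1→0; 2 (Runner) has 2→6; 9 (Runner) has 9→6.
A3 = A2; e.g. 3 (Runner) has no edge into A2. Fixed point.
7 never enters the attractor, so Keeper can avoid the target forever.

Keeper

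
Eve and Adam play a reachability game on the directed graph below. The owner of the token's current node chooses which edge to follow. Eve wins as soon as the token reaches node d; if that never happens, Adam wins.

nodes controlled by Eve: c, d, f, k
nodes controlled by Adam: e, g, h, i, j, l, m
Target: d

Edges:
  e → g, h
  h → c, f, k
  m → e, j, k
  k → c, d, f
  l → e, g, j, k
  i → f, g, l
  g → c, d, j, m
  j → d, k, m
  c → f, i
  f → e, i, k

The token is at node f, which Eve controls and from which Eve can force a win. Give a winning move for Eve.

A0 = {d}
A1: add {k} — k (Eve) has k→d.
A2: add {f} — f (Eve) has f→k.
A3: add {c} — c (Eve) has c→f.
A4: add {h} — h (Adam): all of {c, f, k} already in.
A5 = A4; e.g. e (Adam) can still go to g. Fixed point.
From f, successor k is in the attractor (rank 1); the other successors e, i are not.

k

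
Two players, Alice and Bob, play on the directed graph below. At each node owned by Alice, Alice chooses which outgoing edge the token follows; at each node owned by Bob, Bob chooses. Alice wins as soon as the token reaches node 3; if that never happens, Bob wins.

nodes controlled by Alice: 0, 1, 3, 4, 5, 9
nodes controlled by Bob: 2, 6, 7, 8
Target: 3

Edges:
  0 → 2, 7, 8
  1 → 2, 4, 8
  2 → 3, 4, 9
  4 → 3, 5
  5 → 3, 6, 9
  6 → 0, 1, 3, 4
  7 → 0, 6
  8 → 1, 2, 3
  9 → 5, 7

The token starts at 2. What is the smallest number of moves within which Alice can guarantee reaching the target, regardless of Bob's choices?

3

A0 = {3}
A1: add {4, 5} — 4 (Alice) has 4→3; 5 (Alice) has 5→3.
A2: add {1, 9} — 1 (Alice) has 1→4; 9 (Alice) has 9→5.
A3: add {2} — 2 (Bob): all of {3, 4, 9} already in.
2 enters the attractor at level 3, so Alice can force the target in 3 moves from there.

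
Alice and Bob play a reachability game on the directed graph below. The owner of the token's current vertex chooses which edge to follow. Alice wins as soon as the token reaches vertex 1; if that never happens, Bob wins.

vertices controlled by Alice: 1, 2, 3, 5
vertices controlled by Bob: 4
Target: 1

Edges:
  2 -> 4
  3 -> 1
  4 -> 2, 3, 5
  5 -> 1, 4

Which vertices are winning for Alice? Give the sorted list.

1, 3, 5

A0 = {1}
A1: add {3, 5} — 3 (Alice) has 3→1; 5 (Alice) has 5→1.
A2 = A1; e.g. 2 (Alice) has no edge into A1. Fixed point.
Alice's winning region = {1, 3, 5}.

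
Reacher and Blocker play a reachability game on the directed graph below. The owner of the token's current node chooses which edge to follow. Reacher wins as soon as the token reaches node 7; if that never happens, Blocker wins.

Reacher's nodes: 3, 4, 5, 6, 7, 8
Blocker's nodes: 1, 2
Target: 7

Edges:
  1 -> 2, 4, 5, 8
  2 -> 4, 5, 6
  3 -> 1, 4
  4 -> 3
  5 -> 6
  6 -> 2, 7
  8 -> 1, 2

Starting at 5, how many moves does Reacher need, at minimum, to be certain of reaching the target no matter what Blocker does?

2

A0 = {7}
A1: add {6} — 6 (Reacher) has 6→7.
A2: add {5} — 5 (Reacher) has 5→6.
A3 = A2; e.g. 1 (Blocker) can still go to 2. Fixed point.
5 enters the attractor at level 2, so Reacher can force the target in 2 moves from there.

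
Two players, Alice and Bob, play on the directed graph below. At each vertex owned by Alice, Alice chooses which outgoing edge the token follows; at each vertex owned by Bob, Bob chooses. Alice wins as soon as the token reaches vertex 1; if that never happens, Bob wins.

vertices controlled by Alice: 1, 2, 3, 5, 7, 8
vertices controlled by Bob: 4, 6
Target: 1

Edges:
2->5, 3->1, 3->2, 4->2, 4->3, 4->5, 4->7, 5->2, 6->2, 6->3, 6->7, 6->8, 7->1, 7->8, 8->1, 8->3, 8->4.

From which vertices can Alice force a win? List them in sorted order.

1, 3, 7, 8

A0 = {1}
A1: add {3, 7, 8} — 3 (Alice) has 3→1; 7 (Alice) has 7→1; 8 (Alice) has 8→1.
A2 = A1; e.g. 2 (Alice) has no edge into A1. Fixed point.
Alice's winning region = {1, 3, 7, 8}.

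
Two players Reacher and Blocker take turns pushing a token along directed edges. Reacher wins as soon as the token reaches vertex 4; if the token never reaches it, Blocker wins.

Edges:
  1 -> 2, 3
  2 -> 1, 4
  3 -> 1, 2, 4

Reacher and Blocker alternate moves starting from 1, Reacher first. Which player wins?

Track states (vertex, player-to-move).
A0 = {(4,Reacher), (4,Blocker)}
A1: add {(2,Reacher), (3,Reacher)}.
A2: add {(1,Blocker)}.
A3 = A2; e.g. (1,Reacher) stays out. (1,Reacher) never enters ⇒ Blocker avoids the target.

Blocker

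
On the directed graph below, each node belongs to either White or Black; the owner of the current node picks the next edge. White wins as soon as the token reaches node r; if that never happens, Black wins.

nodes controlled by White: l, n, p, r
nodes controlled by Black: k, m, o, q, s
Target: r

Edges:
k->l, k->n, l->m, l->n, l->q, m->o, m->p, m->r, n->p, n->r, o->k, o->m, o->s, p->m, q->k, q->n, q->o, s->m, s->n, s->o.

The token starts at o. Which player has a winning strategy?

A0 = {r}
A1: add {n} — n (White) has n→r.
A2: add {l} — l (White) has l→n.
A3: add {k} — k (Black): all of {l, n} already in.
A4 = A3; e.g. m (Black) can still go to o. Fixed point.
o never enters the attractor, so Black can avoid the target forever.

Black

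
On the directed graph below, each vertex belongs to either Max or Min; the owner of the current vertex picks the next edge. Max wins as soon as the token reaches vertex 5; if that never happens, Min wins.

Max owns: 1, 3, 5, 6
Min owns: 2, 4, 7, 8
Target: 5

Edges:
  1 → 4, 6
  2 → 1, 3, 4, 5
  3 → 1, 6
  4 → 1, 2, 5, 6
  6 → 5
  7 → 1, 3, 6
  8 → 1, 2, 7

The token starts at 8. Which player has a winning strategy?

A0 = {5}
A1: add {6} — 6 (Max) has 6→5.
A2: add {1, 3} — 1 (Max) has 1→6; 3 (Max) has 3→6.
A3: add {7} — 7 (Min): all of {1, 3, 6} already in.
A4 = A3; e.g. 2 (Min) can still go to 4. Fixed point.
8 never enters the attractor, so Min can avoid the target forever.

Min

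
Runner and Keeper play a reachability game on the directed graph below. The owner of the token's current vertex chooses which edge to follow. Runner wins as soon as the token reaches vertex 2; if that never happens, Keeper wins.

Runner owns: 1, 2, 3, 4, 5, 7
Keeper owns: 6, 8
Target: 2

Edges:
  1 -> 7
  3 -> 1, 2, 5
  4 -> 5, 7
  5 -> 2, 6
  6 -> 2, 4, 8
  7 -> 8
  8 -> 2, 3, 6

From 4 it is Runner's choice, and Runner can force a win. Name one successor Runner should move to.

5

A0 = {2}
A1: add {3, 5} — 3 (Runner) has 3→2; 5 (Runner) has 5→2.
A2: add {4} — 4 (Runner) has 4→5.
A3 = A2; e.g. 1 (Runner) has no edge into A2. Fixed point.
From 4, successor 5 is in the attractor (rank 1); the other successor 7 is not.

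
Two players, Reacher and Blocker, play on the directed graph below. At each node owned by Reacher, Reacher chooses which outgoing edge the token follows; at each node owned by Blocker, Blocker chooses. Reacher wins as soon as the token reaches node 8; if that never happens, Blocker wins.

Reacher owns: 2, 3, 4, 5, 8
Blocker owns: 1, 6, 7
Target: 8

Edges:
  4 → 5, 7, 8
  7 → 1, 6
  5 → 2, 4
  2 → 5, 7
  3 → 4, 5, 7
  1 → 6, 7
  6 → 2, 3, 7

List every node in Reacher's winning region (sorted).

A0 = {8}
A1: add {4} — 4 (Reacher) has 4→8.
A2: add {3, 5} — 3 (Reacher) has 3→4; 5 (Reacher) has 5→4.
A3: add {2} — 2 (Reacher) has 2→5.
A4 = A3; e.g. 1 (Blocker) can still go to 6. Fixed point.
Reacher's winning region = {2, 3, 4, 5, 8}.

2, 3, 4, 5, 8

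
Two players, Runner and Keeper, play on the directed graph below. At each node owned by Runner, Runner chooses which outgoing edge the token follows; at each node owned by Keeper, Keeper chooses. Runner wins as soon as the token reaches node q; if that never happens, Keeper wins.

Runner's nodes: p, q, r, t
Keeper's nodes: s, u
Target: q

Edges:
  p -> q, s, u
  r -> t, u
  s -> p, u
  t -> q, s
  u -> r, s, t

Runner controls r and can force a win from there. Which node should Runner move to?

A0 = {q}
A1: add {p, t} — p (Runner) has p→q; t (Runner) has t→q.
A2: add {r} — r (Runner) has r→t.
A3 = A2; e.g. s (Keeper) can still go to u. Fixed point.
From r, successor t is in the attractor (rank 1); the other successor u is not.

t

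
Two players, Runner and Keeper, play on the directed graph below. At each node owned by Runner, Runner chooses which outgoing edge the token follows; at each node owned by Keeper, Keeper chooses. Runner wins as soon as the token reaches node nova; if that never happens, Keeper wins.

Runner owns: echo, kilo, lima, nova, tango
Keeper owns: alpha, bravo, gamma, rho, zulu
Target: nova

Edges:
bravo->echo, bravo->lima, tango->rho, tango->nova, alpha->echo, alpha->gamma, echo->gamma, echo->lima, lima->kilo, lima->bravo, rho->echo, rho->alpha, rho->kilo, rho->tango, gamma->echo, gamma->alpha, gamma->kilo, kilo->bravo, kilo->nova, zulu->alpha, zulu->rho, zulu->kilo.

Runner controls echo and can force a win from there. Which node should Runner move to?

lima

A0 = {nova}
A1: add {kilo, tango} — kilo (Runner) has kilo→nova; tango (Runner) has tango→nova.
A2: add {lima} — lima (Runner) has lima→kilo.
A3: add {echo} — echo (Runner) has echo→lima.
A4: add {bravo} — bravo (Keeper): all of {echo, lima} already in.
A5 = A4; e.g. zulu (Keeper) can still go to alpha. Fixed point.
From echo, successor lima is in the attractor (rank 2); the other successor gamma is not.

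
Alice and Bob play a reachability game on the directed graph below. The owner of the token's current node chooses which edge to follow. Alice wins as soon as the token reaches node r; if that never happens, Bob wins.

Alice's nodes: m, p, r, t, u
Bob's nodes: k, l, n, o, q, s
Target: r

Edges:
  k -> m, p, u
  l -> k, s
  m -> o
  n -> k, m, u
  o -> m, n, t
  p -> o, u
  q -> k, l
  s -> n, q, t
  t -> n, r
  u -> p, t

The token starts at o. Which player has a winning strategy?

A0 = {r}
A1: add {t} — t (Alice) has t→r.
A2: add {u} — u (Alice) has u→t.
A3: add {p} — p (Alice) has p→u.
A4 = A3; e.g. k (Bob) can still go to m. Fixed point.
o never enters the attractor, so Bob can avoid the target forever.

Bob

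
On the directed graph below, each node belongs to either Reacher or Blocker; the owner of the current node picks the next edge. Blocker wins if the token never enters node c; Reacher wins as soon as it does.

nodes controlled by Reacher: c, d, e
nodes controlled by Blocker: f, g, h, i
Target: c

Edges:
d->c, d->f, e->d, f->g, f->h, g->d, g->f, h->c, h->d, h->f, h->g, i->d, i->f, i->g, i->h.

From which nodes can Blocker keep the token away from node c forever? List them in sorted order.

A0 = {c}
A1: add {d} — d (Reacher) has d→c.
A2: add {e} — e (Reacher) has e→d.
A3 = A2; e.g. f (Blocker) can still go to g. Fixed point.
Reacher's attractor = {c, d, e}; Blocker avoids the target exactly from the complement.

f, g, h, i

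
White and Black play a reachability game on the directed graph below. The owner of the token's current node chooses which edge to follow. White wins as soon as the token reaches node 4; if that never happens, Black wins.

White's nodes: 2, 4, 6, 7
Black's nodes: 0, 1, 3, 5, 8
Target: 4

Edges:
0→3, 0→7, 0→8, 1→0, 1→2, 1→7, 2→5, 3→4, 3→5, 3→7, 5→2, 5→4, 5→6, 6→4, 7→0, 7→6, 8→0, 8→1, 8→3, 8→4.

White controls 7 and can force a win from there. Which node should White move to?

6

A0 = {4}
A1: add {6} — 6 (White) has 6→4.
A2: add {7} — 7 (White) has 7→6.
A3 = A2; e.g. 0 (Black) can still go to 3. Fixed point.
From 7, successor 6 is in the attractor (rank 1); the other successor 0 is not.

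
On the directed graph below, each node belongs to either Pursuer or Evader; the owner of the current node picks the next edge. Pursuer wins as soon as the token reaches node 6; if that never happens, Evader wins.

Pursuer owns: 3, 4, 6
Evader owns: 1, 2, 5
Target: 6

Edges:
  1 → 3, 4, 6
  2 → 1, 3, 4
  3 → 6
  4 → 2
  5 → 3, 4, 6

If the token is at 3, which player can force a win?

Pursuer

A0 = {6}
A1: add {3} — 3 (Pursuer) has 3→6.
A2 = A1; e.g. 1 (Evader) can still go to 4. Fixed point.
3 ∈ A1, so Pursuer can force the target.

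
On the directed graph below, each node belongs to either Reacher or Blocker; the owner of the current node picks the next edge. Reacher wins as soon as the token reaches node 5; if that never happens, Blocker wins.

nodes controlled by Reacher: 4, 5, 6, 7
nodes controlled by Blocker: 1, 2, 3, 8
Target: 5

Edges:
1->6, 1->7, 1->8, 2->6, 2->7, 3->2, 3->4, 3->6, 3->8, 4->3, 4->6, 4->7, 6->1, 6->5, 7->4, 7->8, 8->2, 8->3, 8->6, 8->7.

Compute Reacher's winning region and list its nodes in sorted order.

2, 4, 5, 6, 7

A0 = {5}
A1: add {6} — 6 (Reacher) has 6→5.
A2: add {4} — 4 (Reacher) has 4→6.
A3: add {7} — 7 (Reacher) has 7→4.
A4: add {2} — 2 (Blocker): all of {6, 7} already in.
A5 = A4; e.g. 1 (Blocker) can still go to 8. Fixed point.
Reacher's winning region = {2, 4, 5, 6, 7}.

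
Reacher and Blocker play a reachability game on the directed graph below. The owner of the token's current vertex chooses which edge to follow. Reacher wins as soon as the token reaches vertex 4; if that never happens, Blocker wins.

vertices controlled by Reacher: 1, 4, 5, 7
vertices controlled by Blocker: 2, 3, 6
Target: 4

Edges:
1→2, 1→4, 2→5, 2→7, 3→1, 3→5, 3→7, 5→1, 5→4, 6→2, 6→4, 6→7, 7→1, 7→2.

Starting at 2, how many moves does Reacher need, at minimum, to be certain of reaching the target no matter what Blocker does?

3

A0 = {4}
A1: add {1, 5} — 1 (Reacher) has 1→4; 5 (Reacher) has 5→4.
A2: add {7} — 7 (Reacher) has 7→1.
A3: add {2, 3} — 2 (Blocker): all of {5, 7} already in; 3 (Blocker): all of {1, 5, 7} already in.
2 enters the attractor at level 3, so Reacher can force the target in 3 moves from there.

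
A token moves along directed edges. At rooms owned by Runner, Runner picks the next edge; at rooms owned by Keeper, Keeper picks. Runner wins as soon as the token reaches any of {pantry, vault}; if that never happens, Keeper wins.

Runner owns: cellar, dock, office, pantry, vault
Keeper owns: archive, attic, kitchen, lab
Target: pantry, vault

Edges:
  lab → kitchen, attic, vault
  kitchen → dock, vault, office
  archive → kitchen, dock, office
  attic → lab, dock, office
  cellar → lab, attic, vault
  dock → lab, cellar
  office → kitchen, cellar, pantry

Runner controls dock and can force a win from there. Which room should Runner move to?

cellar

A0 = {pantry, vault}
A1: add {cellar, office} — cellar (Runner) has cellar→vault; office (Runner) has office→pantry.
A2: add {dock} — dock (Runner) has dock→cellar.
A3: add {kitchen} — kitchen (Keeper): all of {dock, vault, office} already in.
A4: add {archive} — archive (Keeper): all of {kitchen, dock, office} already in.
A5 = A4; e.g. lab (Keeper) can still go to attic. Fixed point.
From dock, successor cellar is in the attractor (rank 1); the other successor lab is not.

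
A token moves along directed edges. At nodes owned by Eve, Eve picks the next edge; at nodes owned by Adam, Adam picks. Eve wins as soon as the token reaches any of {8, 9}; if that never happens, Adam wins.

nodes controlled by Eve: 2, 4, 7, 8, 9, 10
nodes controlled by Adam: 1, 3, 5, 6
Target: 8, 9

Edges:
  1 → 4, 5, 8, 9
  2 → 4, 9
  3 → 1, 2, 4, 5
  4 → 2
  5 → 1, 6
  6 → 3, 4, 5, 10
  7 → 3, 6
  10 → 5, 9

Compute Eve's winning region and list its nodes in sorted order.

2, 4, 8, 9, 10

A0 = {8, 9}
A1: add {2, 10} — 2 (Eve) has 2→9; 10 (Eve) has 10→9.
A2: add {4} — 4 (Eve) has 4→2.
A3 = A2; e.g. 1 (Adam) can still go to 5. Fixed point.
Eve's winning region = {2, 4, 8, 9, 10}.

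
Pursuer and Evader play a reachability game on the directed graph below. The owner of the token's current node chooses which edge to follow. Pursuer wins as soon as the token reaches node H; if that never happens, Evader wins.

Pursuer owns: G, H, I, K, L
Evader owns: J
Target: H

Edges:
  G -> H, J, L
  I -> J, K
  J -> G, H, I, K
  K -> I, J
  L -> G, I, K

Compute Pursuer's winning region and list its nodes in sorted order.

A0 = {H}
A1: add {G} — G (Pursuer) has G→H.
A2: add {L} — L (Pursuer) has L→G.
A3 = A2; e.g. I (Pursuer) has no edge into A2. Fixed point.
Pursuer's winning region = {G, H, L}.

G, H, L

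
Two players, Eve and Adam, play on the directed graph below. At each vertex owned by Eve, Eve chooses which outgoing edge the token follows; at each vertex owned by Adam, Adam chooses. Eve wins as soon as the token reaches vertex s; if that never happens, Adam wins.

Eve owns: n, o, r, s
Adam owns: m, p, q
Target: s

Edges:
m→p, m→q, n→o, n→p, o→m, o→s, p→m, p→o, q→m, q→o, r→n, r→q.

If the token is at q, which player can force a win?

A0 = {s}
A1: add {o} — o (Eve) has o→s.
A2: add {n} — n (Eve) has n→o.
A3: add {r} — r (Eve) has r→n.
A4 = A3; e.g. m (Adam) can still go to p. Fixed point.
q never enters the attractor, so Adam can avoid the target forever.

Adam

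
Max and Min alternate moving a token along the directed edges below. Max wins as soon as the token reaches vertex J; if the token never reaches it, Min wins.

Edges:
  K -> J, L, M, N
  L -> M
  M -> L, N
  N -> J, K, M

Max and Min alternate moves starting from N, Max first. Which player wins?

Track states (vertex, player-to-move).
A0 = {(J,Max), (J,Min)}
A1: add {(K,Max), (N,Max)}.
(N,Max) ∈ A1 ⇒ Max forces the target.

Max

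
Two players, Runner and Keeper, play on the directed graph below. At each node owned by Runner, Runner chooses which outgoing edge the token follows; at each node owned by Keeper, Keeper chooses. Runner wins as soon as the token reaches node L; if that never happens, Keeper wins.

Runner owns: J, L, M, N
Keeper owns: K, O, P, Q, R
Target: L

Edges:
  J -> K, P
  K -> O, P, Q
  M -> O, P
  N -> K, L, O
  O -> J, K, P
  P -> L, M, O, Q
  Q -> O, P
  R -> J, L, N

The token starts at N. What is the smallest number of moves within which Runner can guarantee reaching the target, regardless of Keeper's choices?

1

A0 = {L}
A1: add {N} — N (Runner) has N→L.
A2 = A1; e.g. J (Runner) has no edge into A1. Fixed point.
N enters the attractor at level 1, so Runner can force the target in 1 move from there.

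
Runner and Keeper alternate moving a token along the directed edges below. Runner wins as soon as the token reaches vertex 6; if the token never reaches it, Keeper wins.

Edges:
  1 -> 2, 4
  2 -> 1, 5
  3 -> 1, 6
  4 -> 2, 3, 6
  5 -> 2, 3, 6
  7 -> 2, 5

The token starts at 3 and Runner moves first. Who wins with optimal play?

Runner

Track states (vertex, player-to-move).
A0 = {(6,Runner), (6,Keeper)}
A1: add {(3,Runner), (4,Runner), (5,Runner)}.
(3,Runner) ∈ A1 ⇒ Runner forces the target.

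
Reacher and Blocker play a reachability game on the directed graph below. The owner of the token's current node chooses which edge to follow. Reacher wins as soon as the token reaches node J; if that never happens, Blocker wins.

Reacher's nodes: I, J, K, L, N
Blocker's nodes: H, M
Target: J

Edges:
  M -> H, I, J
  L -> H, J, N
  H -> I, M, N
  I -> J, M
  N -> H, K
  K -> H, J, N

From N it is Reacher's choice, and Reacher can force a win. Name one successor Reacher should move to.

A0 = {J}
A1: add {I, K, L} — I (Reacher) has I→J; K (Reacher) has K→J; L (Reacher) has L→J.
A2: add {N} — N (Reacher) has N→K.
A3 = A2; e.g. H (Blocker) can still go to M. Fixed point.
From N, successor K is in the attractor (rank 1); the other successor H is not.

K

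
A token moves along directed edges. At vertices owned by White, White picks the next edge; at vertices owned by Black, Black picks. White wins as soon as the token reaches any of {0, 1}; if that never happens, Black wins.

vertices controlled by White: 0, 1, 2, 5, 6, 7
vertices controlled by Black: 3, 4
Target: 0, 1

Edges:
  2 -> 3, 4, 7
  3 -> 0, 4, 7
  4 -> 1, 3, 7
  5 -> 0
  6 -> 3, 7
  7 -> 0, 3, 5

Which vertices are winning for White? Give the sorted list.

0, 1, 2, 5, 6, 7

A0 = {0, 1}
A1: add {5, 7} — 5 (White) has 5→0; 7 (White) has 7→0.
A2: add {2, 6} — 2 (White) has 2→7; 6 (White) has 6→7.
A3 = A2; e.g. 3 (Black) can still go to 4. Fixed point.
White's winning region = {0, 1, 2, 5, 6, 7}.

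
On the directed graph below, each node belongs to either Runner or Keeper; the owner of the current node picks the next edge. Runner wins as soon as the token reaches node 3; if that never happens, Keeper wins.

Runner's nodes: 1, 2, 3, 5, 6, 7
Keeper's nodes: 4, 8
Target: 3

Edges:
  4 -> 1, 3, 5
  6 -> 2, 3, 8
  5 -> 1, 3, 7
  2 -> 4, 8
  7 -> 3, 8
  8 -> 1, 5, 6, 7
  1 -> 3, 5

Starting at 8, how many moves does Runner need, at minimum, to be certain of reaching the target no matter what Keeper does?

2

A0 = {3}
A1: add {1, 5, 6, 7} — 1 (Runner) has 1→3; 5 (Runner) has 5→3; 6 (Runner) has 6→3; 7 (Runner) has 7→3.
A2: add {4, 8} — 4 (Keeper): all of {1, 3, 5} already in; 8 (Keeper): all of {1, 5, 6, 7} already in.
8 enters the attractor at level 2, so Runner can force the target in 2 moves from there.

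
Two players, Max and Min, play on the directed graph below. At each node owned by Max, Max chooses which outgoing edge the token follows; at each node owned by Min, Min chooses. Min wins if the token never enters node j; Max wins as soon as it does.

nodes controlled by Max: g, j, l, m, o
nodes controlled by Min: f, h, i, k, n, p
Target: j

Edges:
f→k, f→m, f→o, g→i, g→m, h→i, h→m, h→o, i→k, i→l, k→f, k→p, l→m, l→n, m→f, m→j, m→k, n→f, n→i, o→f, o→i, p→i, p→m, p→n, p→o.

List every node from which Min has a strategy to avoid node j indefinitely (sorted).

f, h, i, k, n, o, p

A0 = {j}
A1: add {m} — m (Max) has m→j.
A2: add {g, l} — g (Max) has g→m; l (Max) has l→m.
A3 = A2; e.g. f (Min) can still go to k. Fixed point.
Max's attractor = {g, j, l, m}; Min avoids the target exactly from the complement.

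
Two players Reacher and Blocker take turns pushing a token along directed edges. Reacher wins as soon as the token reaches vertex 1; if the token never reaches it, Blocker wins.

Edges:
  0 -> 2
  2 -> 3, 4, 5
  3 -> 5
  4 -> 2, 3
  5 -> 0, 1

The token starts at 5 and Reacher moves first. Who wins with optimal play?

Track states (vertex, player-to-move).
A0 = {(1,Reacher), (1,Blocker)}
A1: add {(5,Reacher)}.
(5,Reacher) ∈ A1 ⇒ Reacher forces the target.

Reacher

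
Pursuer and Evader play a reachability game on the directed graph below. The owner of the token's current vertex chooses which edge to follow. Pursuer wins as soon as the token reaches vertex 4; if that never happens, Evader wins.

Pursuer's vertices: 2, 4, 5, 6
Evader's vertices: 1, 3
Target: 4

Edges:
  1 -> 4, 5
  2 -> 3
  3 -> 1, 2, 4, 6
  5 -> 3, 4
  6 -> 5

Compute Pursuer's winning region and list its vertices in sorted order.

1, 4, 5, 6

A0 = {4}
A1: add {5} — 5 (Pursuer) has 5→4.
A2: add {1, 6} — 1 (Evader): all of {4, 5} already in; 6 (Pursuer) has 6→5.
A3 = A2; e.g. 2 (Pursuer) has no edge into A2. Fixed point.
Pursuer's winning region = {1, 4, 5, 6}.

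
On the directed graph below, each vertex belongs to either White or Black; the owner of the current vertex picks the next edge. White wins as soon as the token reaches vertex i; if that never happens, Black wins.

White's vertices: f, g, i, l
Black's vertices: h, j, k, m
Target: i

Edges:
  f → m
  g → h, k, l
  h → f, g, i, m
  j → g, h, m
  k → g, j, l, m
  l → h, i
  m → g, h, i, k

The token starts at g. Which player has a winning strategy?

White

A0 = {i}
A1: add {l} — l (White) has l→i.
A2: add {g} — g (White) has g→l.
A3 = A2; e.g. f (White) has no edge into A2. Fixed point.
g ∈ A2, so White can force the target.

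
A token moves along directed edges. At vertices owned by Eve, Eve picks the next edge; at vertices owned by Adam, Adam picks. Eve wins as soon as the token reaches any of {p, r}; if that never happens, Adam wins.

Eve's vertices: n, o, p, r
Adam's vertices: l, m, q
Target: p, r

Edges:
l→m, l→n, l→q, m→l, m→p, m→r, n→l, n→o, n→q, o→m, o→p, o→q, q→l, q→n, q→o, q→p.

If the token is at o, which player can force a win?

Eve

A0 = {p, r}
A1: add {o} — o (Eve) has o→p.
o ∈ A1, so Eve can force the target.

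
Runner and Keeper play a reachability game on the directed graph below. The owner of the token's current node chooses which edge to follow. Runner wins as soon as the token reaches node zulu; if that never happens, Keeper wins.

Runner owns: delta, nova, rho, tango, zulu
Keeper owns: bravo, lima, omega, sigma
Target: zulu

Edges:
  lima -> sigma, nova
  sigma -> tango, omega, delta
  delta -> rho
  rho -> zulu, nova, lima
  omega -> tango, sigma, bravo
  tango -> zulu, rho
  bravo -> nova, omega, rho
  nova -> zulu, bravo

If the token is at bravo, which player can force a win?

A0 = {zulu}
A1: add {nova, rho, tango} — tango (Runner) has tango→zulu; nova (Runner) has nova→zulu; rho (Runner) has rho→zulu.
A2: add {delta} — delta (Runner) has delta→rho.
A3 = A2; e.g. sigma (Keeper) can still go to omega. Fixed point.
bravo never enters the attractor, so Keeper can avoid the target forever.

Keeper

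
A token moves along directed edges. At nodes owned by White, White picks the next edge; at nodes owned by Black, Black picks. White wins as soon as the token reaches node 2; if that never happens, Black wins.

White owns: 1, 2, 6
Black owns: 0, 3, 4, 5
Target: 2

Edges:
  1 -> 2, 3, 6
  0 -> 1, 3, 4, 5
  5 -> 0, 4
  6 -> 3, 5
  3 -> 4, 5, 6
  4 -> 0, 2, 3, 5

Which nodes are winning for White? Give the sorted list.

1, 2

A0 = {2}
A1: add {1} — 1 (White) has 1→2.
A2 = A1; e.g. 0 (Black) can still go to 3. Fixed point.
White's winning region = {1, 2}.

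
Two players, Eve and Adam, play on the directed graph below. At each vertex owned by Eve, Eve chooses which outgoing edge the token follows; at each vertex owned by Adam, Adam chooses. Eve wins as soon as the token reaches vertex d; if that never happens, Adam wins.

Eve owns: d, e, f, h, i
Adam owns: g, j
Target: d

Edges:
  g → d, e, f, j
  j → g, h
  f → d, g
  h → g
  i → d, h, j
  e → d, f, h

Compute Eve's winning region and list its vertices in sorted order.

A0 = {d}
A1: add {e, f, i} — e (Eve) has e→d; f (Eve) has f→d; i (Eve) has i→d.
A2 = A1; e.g. g (Adam) can still go to j. Fixed point.
Eve's winning region = {d, e, f, i}.

d, e, f, i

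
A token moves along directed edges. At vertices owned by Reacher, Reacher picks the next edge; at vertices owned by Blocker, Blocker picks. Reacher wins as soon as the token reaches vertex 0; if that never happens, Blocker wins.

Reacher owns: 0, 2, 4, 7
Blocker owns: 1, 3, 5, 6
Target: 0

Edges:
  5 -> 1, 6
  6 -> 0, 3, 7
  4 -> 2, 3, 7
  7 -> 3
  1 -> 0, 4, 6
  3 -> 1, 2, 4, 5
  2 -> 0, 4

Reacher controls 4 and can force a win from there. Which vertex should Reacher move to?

A0 = {0}
A1: add {2} — 2 (Reacher) has 2→0.
A2: add {4} — 4 (Reacher) has 4→2.
A3 = A2; e.g. 1 (Blocker) can still go to 6. Fixed point.
From 4, successor 2 is in the attractor (rank 1); the other successors 3, 7 are not.

2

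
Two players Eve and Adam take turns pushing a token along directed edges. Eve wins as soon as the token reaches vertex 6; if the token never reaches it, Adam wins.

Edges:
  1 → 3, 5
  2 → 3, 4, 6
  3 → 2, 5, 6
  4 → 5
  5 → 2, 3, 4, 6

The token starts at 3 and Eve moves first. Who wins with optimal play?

Track states (vertex, player-to-move).
A0 = {(6,Eve), (6,Adam)}
A1: add {(2,Eve), (3,Eve), (5,Eve)}.
(3,Eve) ∈ A1 ⇒ Eve forces the target.

Eve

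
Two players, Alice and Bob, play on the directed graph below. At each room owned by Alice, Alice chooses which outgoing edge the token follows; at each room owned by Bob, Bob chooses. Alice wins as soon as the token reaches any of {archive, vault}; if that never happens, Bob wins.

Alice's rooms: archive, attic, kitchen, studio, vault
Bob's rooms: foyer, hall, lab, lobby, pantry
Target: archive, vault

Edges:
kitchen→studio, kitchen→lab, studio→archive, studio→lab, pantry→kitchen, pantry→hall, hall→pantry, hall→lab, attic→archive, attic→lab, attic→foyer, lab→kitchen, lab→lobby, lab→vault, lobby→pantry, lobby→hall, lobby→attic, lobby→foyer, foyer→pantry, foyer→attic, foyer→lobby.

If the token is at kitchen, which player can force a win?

Alice

A0 = {archive, vault}
A1: add {attic, studio} — studio (Alice) has studio→archive; attic (Alice) has attic→archive.
A2: add {kitchen} — kitchen (Alice) has kitchen→studio.
A3 = A2; e.g. pantry (Bob) can still go to hall. Fixed point.
kitchen ∈ A2, so Alice can force the target.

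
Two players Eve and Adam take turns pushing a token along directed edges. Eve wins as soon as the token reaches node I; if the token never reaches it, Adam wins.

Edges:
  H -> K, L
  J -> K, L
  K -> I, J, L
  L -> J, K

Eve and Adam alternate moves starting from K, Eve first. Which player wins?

Track states (vertex, player-to-move).
A0 = {(I,Eve), (I,Adam)}
A1: add {(K,Eve)}.
(K,Eve) ∈ A1 ⇒ Eve forces the target.

Eve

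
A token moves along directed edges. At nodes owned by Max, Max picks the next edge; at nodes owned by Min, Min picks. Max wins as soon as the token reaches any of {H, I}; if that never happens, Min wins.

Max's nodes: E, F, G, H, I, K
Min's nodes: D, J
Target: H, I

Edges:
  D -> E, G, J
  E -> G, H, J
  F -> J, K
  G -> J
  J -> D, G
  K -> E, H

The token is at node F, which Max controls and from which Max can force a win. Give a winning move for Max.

K

A0 = {H, I}
A1: add {E, K} — E (Max) has E→H; K (Max) has K→H.
A2: add {F} — F (Max) has F→K.
A3 = A2; e.g. D (Min) can still go to G. Fixed point.
From F, successor K is in the attractor (rank 1); the other successor J is not.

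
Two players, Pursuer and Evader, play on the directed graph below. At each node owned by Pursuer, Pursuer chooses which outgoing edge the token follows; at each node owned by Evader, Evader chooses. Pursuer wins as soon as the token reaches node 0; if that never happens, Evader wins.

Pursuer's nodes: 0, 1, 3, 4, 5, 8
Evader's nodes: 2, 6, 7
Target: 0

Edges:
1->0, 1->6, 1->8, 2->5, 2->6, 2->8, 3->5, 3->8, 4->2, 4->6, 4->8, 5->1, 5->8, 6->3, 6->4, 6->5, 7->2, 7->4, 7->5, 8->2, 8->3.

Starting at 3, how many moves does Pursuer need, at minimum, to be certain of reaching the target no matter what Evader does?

A0 = {0}
A1: add {1} — 1 (Pursuer) has 1→0.
A2: add {5} — 5 (Pursuer) has 5→1.
A3: add {3} — 3 (Pursuer) has 3→5.
3 enters the attractor at level 3, so Pursuer can force the target in 3 moves from there.

3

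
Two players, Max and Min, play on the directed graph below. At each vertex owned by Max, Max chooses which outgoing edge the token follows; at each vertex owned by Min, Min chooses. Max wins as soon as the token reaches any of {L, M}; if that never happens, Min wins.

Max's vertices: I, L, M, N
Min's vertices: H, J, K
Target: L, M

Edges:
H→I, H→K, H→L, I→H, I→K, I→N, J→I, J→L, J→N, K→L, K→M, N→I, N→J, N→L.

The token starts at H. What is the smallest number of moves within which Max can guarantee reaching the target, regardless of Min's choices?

3

A0 = {L, M}
A1: add {K, N} — K (Min): all of {L, M} already in; N (Max) has N→L.
A2: add {I} — I (Max) has I→K.
A3: add {H, J} — H (Min): all of {I, K, L} already in; J (Min): all of {I, L, N} already in.
A3 = all vertices. Fixed point.
H enters the attractor at level 3, so Max can force the target in 3 moves from there.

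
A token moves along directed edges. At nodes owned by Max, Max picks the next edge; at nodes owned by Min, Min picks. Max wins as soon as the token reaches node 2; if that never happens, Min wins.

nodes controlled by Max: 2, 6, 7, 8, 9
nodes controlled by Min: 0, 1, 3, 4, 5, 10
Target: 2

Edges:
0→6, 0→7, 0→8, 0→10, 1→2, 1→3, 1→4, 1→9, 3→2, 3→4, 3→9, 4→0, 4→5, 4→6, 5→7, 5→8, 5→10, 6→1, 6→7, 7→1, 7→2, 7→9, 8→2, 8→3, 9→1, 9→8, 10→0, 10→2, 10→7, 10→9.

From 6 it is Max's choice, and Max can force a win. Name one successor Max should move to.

7

A0 = {2}
A1: add {7, 8} — 7 (Max) has 7→2; 8 (Max) has 8→2.
A2: add {6, 9} — 6 (Max) has 6→7; 9 (Max) has 9→8.
A3 = A2; e.g. 0 (Min) can still go to 10. Fixed point.
From 6, successor 7 is in the attractor (rank 1); the other successor 1 is not.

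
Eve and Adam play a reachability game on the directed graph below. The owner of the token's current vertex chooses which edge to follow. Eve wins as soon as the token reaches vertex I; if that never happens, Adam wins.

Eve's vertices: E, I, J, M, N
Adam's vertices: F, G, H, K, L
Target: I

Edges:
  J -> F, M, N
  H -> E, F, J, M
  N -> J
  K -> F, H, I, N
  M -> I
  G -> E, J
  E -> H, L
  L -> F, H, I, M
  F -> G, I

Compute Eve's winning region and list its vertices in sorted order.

I, J, M, N

A0 = {I}
A1: add {M} — M (Eve) has M→I.
A2: add {J} — J (Eve) has J→M.
A3: add {N} — N (Eve) has N→J.
A4 = A3; e.g. E (Eve) has no edge into A3. Fixed point.
Eve's winning region = {I, J, M, N}.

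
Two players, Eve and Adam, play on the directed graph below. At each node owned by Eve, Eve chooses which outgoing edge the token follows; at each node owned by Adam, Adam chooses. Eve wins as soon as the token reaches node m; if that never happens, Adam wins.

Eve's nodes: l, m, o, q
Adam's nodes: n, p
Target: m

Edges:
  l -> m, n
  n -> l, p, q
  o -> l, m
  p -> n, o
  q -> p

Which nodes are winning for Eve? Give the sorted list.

A0 = {m}
A1: add {l, o} — l (Eve) has l→m; o (Eve) has o→m.
A2 = A1; e.g. n (Adam) can still go to p. Fixed point.
Eve's winning region = {l, m, o}.

l, m, o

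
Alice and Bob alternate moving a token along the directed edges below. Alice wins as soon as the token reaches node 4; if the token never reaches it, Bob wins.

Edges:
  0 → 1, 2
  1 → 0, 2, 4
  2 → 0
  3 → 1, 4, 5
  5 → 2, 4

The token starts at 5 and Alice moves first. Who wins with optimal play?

Track states (vertex, player-to-move).
A0 = {(4,Alice), (4,Bob)}
A1: add {(1,Alice), (3,Alice), (5,Alice)}.
(5,Alice) ∈ A1 ⇒ Alice forces the target.

Alice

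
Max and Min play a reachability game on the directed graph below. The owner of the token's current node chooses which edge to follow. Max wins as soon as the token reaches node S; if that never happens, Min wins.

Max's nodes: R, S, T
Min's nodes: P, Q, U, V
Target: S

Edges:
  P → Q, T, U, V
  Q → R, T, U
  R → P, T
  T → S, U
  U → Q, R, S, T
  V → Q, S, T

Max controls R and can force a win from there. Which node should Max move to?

A0 = {S}
A1: add {T} — T (Max) has T→S.
A2: add {R} — R (Max) has R→T.
A3 = A2; e.g. P (Min) can still go to Q. Fixed point.
From R, successor T is in the attractor (rank 1); the other successor P is not.

T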